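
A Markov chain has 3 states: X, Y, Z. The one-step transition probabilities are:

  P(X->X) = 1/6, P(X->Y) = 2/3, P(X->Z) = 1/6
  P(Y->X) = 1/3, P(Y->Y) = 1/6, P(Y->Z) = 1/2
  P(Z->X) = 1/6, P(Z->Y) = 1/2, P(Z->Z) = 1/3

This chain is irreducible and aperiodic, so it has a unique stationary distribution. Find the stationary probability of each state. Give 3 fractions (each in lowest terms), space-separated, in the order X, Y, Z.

Answer: 11/47 19/47 17/47

Derivation:
The stationary distribution satisfies pi = pi * P, i.e.:
  pi_X = 1/6*pi_X + 1/3*pi_Y + 1/6*pi_Z
  pi_Y = 2/3*pi_X + 1/6*pi_Y + 1/2*pi_Z
  pi_Z = 1/6*pi_X + 1/2*pi_Y + 1/3*pi_Z
with normalization: pi_X + pi_Y + pi_Z = 1.

Using the first 2 balance equations plus normalization, the linear system A*pi = b is:
  [-5/6, 1/3, 1/6] . pi = 0
  [2/3, -5/6, 1/2] . pi = 0
  [1, 1, 1] . pi = 1

Solving yields:
  pi_X = 11/47
  pi_Y = 19/47
  pi_Z = 17/47

Verification (pi * P):
  11/47*1/6 + 19/47*1/3 + 17/47*1/6 = 11/47 = pi_X  (ok)
  11/47*2/3 + 19/47*1/6 + 17/47*1/2 = 19/47 = pi_Y  (ok)
  11/47*1/6 + 19/47*1/2 + 17/47*1/3 = 17/47 = pi_Z  (ok)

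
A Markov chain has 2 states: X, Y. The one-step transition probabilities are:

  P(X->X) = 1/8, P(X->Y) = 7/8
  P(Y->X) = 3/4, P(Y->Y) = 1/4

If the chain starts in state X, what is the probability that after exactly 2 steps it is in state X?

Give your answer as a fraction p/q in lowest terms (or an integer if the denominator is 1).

Computing P^2 by repeated multiplication:
P^1 =
  X: [1/8, 7/8]
  Y: [3/4, 1/4]
P^2 =
  X: [43/64, 21/64]
  Y: [9/32, 23/32]

(P^2)[X -> X] = 43/64

Answer: 43/64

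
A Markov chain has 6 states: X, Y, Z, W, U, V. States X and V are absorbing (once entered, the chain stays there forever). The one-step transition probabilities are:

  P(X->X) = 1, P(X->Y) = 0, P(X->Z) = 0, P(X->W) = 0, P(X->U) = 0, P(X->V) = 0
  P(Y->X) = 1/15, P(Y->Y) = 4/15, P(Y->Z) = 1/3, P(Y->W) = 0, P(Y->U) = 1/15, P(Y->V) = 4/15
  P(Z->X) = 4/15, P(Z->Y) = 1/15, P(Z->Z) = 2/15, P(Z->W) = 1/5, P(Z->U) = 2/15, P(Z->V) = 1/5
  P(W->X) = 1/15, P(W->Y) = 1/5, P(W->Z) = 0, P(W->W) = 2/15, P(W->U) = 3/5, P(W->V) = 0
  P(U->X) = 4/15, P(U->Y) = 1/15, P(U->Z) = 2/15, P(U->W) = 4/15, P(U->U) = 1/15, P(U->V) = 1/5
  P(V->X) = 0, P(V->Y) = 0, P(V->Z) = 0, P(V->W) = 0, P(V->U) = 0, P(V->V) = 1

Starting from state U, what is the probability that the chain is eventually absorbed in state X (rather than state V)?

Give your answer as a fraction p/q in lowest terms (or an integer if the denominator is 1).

Let a_i = P(absorbed in X | start in state i).
Boundary conditions: a_X = 1, a_V = 0.
For each transient state i, a_i = sum_j P(i->j) * a_j:
  a_Y = 1/15*a_X + 4/15*a_Y + 1/3*a_Z + 0*a_W + 1/15*a_U + 4/15*a_V
  a_Z = 4/15*a_X + 1/15*a_Y + 2/15*a_Z + 1/5*a_W + 2/15*a_U + 1/5*a_V
  a_W = 1/15*a_X + 1/5*a_Y + 0*a_Z + 2/15*a_W + 3/5*a_U + 0*a_V
  a_U = 4/15*a_X + 1/15*a_Y + 2/15*a_Z + 4/15*a_W + 1/15*a_U + 1/5*a_V

Substituting a_X = 1 and a_V = 0, rearrange to (I - Q) a = r where r[i] = P(i -> X):
  [11/15, -1/3, 0, -1/15] . (a_Y, a_Z, a_W, a_U) = 1/15
  [-1/15, 13/15, -1/5, -2/15] . (a_Y, a_Z, a_W, a_U) = 4/15
  [-1/5, 0, 13/15, -3/5] . (a_Y, a_Z, a_W, a_U) = 1/15
  [-1/15, -2/15, -4/15, 14/15] . (a_Y, a_Z, a_W, a_U) = 4/15

Solving yields:
  a_Y = 490/1257
  a_Z = 4822/8799
  a_W = 1602/2933
  a_U = 1607/2933

Starting state is U, so the absorption probability is a_U = 1607/2933.

Answer: 1607/2933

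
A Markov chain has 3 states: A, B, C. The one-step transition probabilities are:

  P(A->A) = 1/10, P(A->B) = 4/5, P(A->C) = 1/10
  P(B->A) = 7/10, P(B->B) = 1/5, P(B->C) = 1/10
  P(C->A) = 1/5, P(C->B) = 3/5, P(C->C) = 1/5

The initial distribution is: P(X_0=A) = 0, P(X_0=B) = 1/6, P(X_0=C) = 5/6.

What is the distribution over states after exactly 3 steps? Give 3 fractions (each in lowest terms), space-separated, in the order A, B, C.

Answer: 2267/6000 1531/3000 671/6000

Derivation:
Propagating the distribution step by step (d_{t+1} = d_t * P):
d_0 = (A=0, B=1/6, C=5/6)
  d_1[A] = 0*1/10 + 1/6*7/10 + 5/6*1/5 = 17/60
  d_1[B] = 0*4/5 + 1/6*1/5 + 5/6*3/5 = 8/15
  d_1[C] = 0*1/10 + 1/6*1/10 + 5/6*1/5 = 11/60
d_1 = (A=17/60, B=8/15, C=11/60)
  d_2[A] = 17/60*1/10 + 8/15*7/10 + 11/60*1/5 = 263/600
  d_2[B] = 17/60*4/5 + 8/15*1/5 + 11/60*3/5 = 133/300
  d_2[C] = 17/60*1/10 + 8/15*1/10 + 11/60*1/5 = 71/600
d_2 = (A=263/600, B=133/300, C=71/600)
  d_3[A] = 263/600*1/10 + 133/300*7/10 + 71/600*1/5 = 2267/6000
  d_3[B] = 263/600*4/5 + 133/300*1/5 + 71/600*3/5 = 1531/3000
  d_3[C] = 263/600*1/10 + 133/300*1/10 + 71/600*1/5 = 671/6000
d_3 = (A=2267/6000, B=1531/3000, C=671/6000)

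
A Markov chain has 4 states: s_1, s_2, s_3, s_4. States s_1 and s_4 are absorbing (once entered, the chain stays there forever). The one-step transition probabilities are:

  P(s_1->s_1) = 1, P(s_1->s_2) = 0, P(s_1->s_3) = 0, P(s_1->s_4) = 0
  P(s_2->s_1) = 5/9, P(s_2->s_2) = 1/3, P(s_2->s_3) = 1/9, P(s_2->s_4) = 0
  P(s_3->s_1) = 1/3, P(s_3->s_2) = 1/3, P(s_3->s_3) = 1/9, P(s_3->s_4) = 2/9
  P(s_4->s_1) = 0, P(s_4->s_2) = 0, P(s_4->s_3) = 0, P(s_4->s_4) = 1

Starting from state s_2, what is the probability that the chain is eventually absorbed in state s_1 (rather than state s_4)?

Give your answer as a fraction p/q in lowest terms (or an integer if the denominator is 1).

Let a_i = P(absorbed in s_1 | start in state i).
Boundary conditions: a_s_1 = 1, a_s_4 = 0.
For each transient state i, a_i = sum_j P(i->j) * a_j:
  a_s_2 = 5/9*a_s_1 + 1/3*a_s_2 + 1/9*a_s_3 + 0*a_s_4
  a_s_3 = 1/3*a_s_1 + 1/3*a_s_2 + 1/9*a_s_3 + 2/9*a_s_4

Substituting a_s_1 = 1 and a_s_4 = 0, rearrange to (I - Q) a = r where r[i] = P(i -> s_1):
  [2/3, -1/9] . (a_s_2, a_s_3) = 5/9
  [-1/3, 8/9] . (a_s_2, a_s_3) = 1/3

Solving yields:
  a_s_2 = 43/45
  a_s_3 = 11/15

Starting state is s_2, so the absorption probability is a_s_2 = 43/45.

Answer: 43/45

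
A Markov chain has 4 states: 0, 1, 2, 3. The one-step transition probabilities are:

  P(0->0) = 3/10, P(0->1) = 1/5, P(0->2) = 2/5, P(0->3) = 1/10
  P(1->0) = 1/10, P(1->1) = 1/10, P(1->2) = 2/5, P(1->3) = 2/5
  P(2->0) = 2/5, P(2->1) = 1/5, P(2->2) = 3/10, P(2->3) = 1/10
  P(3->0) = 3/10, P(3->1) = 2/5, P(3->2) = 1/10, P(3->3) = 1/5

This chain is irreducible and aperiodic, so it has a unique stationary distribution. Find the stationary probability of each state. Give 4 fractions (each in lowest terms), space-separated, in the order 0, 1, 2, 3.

Answer: 295/1023 20/93 107/341 17/93

Derivation:
The stationary distribution satisfies pi = pi * P, i.e.:
  pi_0 = 3/10*pi_0 + 1/10*pi_1 + 2/5*pi_2 + 3/10*pi_3
  pi_1 = 1/5*pi_0 + 1/10*pi_1 + 1/5*pi_2 + 2/5*pi_3
  pi_2 = 2/5*pi_0 + 2/5*pi_1 + 3/10*pi_2 + 1/10*pi_3
  pi_3 = 1/10*pi_0 + 2/5*pi_1 + 1/10*pi_2 + 1/5*pi_3
with normalization: pi_0 + pi_1 + pi_2 + pi_3 = 1.

Using the first 3 balance equations plus normalization, the linear system A*pi = b is:
  [-7/10, 1/10, 2/5, 3/10] . pi = 0
  [1/5, -9/10, 1/5, 2/5] . pi = 0
  [2/5, 2/5, -7/10, 1/10] . pi = 0
  [1, 1, 1, 1] . pi = 1

Solving yields:
  pi_0 = 295/1023
  pi_1 = 20/93
  pi_2 = 107/341
  pi_3 = 17/93

Verification (pi * P):
  295/1023*3/10 + 20/93*1/10 + 107/341*2/5 + 17/93*3/10 = 295/1023 = pi_0  (ok)
  295/1023*1/5 + 20/93*1/10 + 107/341*1/5 + 17/93*2/5 = 20/93 = pi_1  (ok)
  295/1023*2/5 + 20/93*2/5 + 107/341*3/10 + 17/93*1/10 = 107/341 = pi_2  (ok)
  295/1023*1/10 + 20/93*2/5 + 107/341*1/10 + 17/93*1/5 = 17/93 = pi_3  (ok)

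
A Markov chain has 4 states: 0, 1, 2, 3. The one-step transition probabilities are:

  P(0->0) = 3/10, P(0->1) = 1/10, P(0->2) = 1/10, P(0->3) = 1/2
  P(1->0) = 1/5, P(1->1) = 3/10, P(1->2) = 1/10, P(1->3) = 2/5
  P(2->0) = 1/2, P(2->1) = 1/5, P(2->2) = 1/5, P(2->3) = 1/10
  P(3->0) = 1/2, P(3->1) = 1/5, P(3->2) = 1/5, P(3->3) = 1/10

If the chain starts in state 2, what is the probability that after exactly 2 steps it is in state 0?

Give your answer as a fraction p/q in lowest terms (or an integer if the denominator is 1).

Computing P^2 by repeated multiplication:
P^1 =
  0: [3/10, 1/10, 1/10, 1/2]
  1: [1/5, 3/10, 1/10, 2/5]
  2: [1/2, 1/5, 1/5, 1/10]
  3: [1/2, 1/5, 1/5, 1/10]
P^2 =
  0: [41/100, 9/50, 4/25, 1/4]
  1: [37/100, 21/100, 3/20, 27/100]
  2: [17/50, 17/100, 13/100, 9/25]
  3: [17/50, 17/100, 13/100, 9/25]

(P^2)[2 -> 0] = 17/50

Answer: 17/50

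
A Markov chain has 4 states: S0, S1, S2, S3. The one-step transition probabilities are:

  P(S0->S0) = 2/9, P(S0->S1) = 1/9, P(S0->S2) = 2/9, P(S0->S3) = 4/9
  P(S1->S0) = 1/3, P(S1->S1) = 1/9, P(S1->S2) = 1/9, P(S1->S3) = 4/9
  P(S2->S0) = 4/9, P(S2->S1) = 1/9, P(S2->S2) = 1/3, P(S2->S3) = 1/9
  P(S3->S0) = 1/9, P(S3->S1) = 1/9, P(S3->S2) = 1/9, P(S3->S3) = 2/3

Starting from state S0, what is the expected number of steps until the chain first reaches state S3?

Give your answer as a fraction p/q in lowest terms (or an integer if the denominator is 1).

Let h_i = expected steps to first reach S3 from state i.
Boundary: h_S3 = 0.
First-step equations for the other states:
  h_S0 = 1 + 2/9*h_S0 + 1/9*h_S1 + 2/9*h_S2 + 4/9*h_S3
  h_S1 = 1 + 1/3*h_S0 + 1/9*h_S1 + 1/9*h_S2 + 4/9*h_S3
  h_S2 = 1 + 4/9*h_S0 + 1/9*h_S1 + 1/3*h_S2 + 1/9*h_S3

Substituting h_S3 = 0 and rearranging gives the linear system (I - Q) h = 1:
  [7/9, -1/9, -2/9] . (h_S0, h_S1, h_S2) = 1
  [-1/3, 8/9, -1/9] . (h_S0, h_S1, h_S2) = 1
  [-4/9, -1/9, 2/3] . (h_S0, h_S1, h_S2) = 1

Solving yields:
  h_S0 = 216/79
  h_S1 = 207/79
  h_S2 = 297/79

Starting state is S0, so the expected hitting time is h_S0 = 216/79.

Answer: 216/79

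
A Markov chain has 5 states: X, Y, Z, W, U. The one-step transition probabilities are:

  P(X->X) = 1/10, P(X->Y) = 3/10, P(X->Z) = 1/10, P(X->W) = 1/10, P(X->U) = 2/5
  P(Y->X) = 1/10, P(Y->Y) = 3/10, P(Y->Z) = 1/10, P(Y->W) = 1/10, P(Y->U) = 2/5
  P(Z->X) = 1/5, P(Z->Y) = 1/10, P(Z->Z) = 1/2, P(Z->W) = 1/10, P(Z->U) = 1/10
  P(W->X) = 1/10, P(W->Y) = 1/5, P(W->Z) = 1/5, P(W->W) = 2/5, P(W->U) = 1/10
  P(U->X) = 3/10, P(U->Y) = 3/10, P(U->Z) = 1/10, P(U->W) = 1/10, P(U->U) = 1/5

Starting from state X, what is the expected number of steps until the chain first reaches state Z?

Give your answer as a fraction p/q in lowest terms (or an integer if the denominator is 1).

Let h_i = expected steps to first reach Z from state i.
Boundary: h_Z = 0.
First-step equations for the other states:
  h_X = 1 + 1/10*h_X + 3/10*h_Y + 1/10*h_Z + 1/10*h_W + 2/5*h_U
  h_Y = 1 + 1/10*h_X + 3/10*h_Y + 1/10*h_Z + 1/10*h_W + 2/5*h_U
  h_W = 1 + 1/10*h_X + 1/5*h_Y + 1/5*h_Z + 2/5*h_W + 1/10*h_U
  h_U = 1 + 3/10*h_X + 3/10*h_Y + 1/10*h_Z + 1/10*h_W + 1/5*h_U

Substituting h_Z = 0 and rearranging gives the linear system (I - Q) h = 1:
  [9/10, -3/10, -1/10, -2/5] . (h_X, h_Y, h_W, h_U) = 1
  [-1/10, 7/10, -1/10, -2/5] . (h_X, h_Y, h_W, h_U) = 1
  [-1/10, -1/5, 3/5, -1/10] . (h_X, h_Y, h_W, h_U) = 1
  [-3/10, -3/10, -1/10, 4/5] . (h_X, h_Y, h_W, h_U) = 1

Solving yields:
  h_X = 35/4
  h_Y = 35/4
  h_W = 15/2
  h_U = 35/4

Starting state is X, so the expected hitting time is h_X = 35/4.

Answer: 35/4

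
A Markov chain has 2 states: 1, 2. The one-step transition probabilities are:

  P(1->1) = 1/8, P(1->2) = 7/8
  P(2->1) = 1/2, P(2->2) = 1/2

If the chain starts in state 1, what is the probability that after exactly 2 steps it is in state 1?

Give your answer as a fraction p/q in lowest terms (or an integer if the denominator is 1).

Computing P^2 by repeated multiplication:
P^1 =
  1: [1/8, 7/8]
  2: [1/2, 1/2]
P^2 =
  1: [29/64, 35/64]
  2: [5/16, 11/16]

(P^2)[1 -> 1] = 29/64

Answer: 29/64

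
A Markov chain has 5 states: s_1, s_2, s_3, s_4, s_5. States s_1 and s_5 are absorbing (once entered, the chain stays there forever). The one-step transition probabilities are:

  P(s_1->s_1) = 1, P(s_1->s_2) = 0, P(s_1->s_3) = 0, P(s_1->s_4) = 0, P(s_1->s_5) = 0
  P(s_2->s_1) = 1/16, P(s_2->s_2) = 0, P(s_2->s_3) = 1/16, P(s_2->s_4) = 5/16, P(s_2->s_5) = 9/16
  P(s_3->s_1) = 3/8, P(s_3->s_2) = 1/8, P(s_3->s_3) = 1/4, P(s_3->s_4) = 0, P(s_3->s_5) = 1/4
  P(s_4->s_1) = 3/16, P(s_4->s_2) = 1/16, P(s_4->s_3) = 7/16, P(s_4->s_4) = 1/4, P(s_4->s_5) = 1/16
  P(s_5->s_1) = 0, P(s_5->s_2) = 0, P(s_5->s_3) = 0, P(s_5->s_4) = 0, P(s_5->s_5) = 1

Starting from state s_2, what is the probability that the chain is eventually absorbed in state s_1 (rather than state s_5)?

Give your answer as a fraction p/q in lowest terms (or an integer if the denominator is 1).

Answer: 303/1075

Derivation:
Let a_i = P(absorbed in s_1 | start in state i).
Boundary conditions: a_s_1 = 1, a_s_5 = 0.
For each transient state i, a_i = sum_j P(i->j) * a_j:
  a_s_2 = 1/16*a_s_1 + 0*a_s_2 + 1/16*a_s_3 + 5/16*a_s_4 + 9/16*a_s_5
  a_s_3 = 3/8*a_s_1 + 1/8*a_s_2 + 1/4*a_s_3 + 0*a_s_4 + 1/4*a_s_5
  a_s_4 = 3/16*a_s_1 + 1/16*a_s_2 + 7/16*a_s_3 + 1/4*a_s_4 + 1/16*a_s_5

Substituting a_s_1 = 1 and a_s_5 = 0, rearrange to (I - Q) a = r where r[i] = P(i -> s_1):
  [1, -1/16, -5/16] . (a_s_2, a_s_3, a_s_4) = 1/16
  [-1/8, 3/4, 0] . (a_s_2, a_s_3, a_s_4) = 3/8
  [-1/16, -7/16, 3/4] . (a_s_2, a_s_3, a_s_4) = 3/16

Solving yields:
  a_s_2 = 303/1075
  a_s_3 = 588/1075
  a_s_4 = 637/1075

Starting state is s_2, so the absorption probability is a_s_2 = 303/1075.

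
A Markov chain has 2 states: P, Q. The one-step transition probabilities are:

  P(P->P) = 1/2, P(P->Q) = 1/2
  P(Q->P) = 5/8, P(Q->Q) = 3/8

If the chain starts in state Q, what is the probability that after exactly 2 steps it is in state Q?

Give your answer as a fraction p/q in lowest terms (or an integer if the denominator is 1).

Answer: 29/64

Derivation:
Computing P^2 by repeated multiplication:
P^1 =
  P: [1/2, 1/2]
  Q: [5/8, 3/8]
P^2 =
  P: [9/16, 7/16]
  Q: [35/64, 29/64]

(P^2)[Q -> Q] = 29/64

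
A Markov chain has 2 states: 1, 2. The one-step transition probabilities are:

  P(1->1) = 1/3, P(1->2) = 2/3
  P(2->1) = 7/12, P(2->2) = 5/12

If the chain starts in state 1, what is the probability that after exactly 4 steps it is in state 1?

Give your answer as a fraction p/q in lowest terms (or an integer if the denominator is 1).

Answer: 15/32

Derivation:
Computing P^4 by repeated multiplication:
P^1 =
  1: [1/3, 2/3]
  2: [7/12, 5/12]
P^2 =
  1: [1/2, 1/2]
  2: [7/16, 9/16]
P^3 =
  1: [11/24, 13/24]
  2: [91/192, 101/192]
P^4 =
  1: [15/32, 17/32]
  2: [119/256, 137/256]

(P^4)[1 -> 1] = 15/32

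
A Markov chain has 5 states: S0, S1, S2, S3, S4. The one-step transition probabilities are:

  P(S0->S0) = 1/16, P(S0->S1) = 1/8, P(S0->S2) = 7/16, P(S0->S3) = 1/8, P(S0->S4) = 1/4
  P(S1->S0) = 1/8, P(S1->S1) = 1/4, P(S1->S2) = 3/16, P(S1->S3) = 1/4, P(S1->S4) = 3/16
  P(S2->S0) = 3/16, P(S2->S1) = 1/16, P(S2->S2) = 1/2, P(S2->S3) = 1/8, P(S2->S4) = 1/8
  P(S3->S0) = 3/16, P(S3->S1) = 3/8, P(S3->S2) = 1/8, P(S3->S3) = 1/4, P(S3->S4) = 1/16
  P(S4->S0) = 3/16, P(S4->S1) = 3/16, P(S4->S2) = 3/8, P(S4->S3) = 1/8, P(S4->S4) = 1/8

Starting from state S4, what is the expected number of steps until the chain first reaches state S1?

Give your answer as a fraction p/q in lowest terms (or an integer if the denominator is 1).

Let h_i = expected steps to first reach S1 from state i.
Boundary: h_S1 = 0.
First-step equations for the other states:
  h_S0 = 1 + 1/16*h_S0 + 1/8*h_S1 + 7/16*h_S2 + 1/8*h_S3 + 1/4*h_S4
  h_S2 = 1 + 3/16*h_S0 + 1/16*h_S1 + 1/2*h_S2 + 1/8*h_S3 + 1/8*h_S4
  h_S3 = 1 + 3/16*h_S0 + 3/8*h_S1 + 1/8*h_S2 + 1/4*h_S3 + 1/16*h_S4
  h_S4 = 1 + 3/16*h_S0 + 3/16*h_S1 + 3/8*h_S2 + 1/8*h_S3 + 1/8*h_S4

Substituting h_S1 = 0 and rearranging gives the linear system (I - Q) h = 1:
  [15/16, -7/16, -1/8, -1/4] . (h_S0, h_S2, h_S3, h_S4) = 1
  [-3/16, 1/2, -1/8, -1/8] . (h_S0, h_S2, h_S3, h_S4) = 1
  [-3/16, -1/8, 3/4, -1/16] . (h_S0, h_S2, h_S3, h_S4) = 1
  [-3/16, -3/8, -1/8, 7/8] . (h_S0, h_S2, h_S3, h_S4) = 1

Solving yields:
  h_S0 = 3752/543
  h_S2 = 1344/181
  h_S3 = 876/181
  h_S4 = 1176/181

Starting state is S4, so the expected hitting time is h_S4 = 1176/181.

Answer: 1176/181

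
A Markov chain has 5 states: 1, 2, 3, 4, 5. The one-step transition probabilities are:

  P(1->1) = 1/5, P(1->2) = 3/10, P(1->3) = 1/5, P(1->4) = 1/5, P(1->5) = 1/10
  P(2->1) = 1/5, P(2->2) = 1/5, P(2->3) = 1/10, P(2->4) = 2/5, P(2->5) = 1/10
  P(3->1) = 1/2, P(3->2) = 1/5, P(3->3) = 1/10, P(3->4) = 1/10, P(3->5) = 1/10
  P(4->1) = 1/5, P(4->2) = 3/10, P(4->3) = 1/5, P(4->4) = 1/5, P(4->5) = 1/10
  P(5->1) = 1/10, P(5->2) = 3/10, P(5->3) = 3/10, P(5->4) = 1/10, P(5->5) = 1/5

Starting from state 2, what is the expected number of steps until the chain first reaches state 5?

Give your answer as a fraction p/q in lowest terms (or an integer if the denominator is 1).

Answer: 10

Derivation:
Let h_i = expected steps to first reach 5 from state i.
Boundary: h_5 = 0.
First-step equations for the other states:
  h_1 = 1 + 1/5*h_1 + 3/10*h_2 + 1/5*h_3 + 1/5*h_4 + 1/10*h_5
  h_2 = 1 + 1/5*h_1 + 1/5*h_2 + 1/10*h_3 + 2/5*h_4 + 1/10*h_5
  h_3 = 1 + 1/2*h_1 + 1/5*h_2 + 1/10*h_3 + 1/10*h_4 + 1/10*h_5
  h_4 = 1 + 1/5*h_1 + 3/10*h_2 + 1/5*h_3 + 1/5*h_4 + 1/10*h_5

Substituting h_5 = 0 and rearranging gives the linear system (I - Q) h = 1:
  [4/5, -3/10, -1/5, -1/5] . (h_1, h_2, h_3, h_4) = 1
  [-1/5, 4/5, -1/10, -2/5] . (h_1, h_2, h_3, h_4) = 1
  [-1/2, -1/5, 9/10, -1/10] . (h_1, h_2, h_3, h_4) = 1
  [-1/5, -3/10, -1/5, 4/5] . (h_1, h_2, h_3, h_4) = 1

Solving yields:
  h_1 = 10
  h_2 = 10
  h_3 = 10
  h_4 = 10

Starting state is 2, so the expected hitting time is h_2 = 10.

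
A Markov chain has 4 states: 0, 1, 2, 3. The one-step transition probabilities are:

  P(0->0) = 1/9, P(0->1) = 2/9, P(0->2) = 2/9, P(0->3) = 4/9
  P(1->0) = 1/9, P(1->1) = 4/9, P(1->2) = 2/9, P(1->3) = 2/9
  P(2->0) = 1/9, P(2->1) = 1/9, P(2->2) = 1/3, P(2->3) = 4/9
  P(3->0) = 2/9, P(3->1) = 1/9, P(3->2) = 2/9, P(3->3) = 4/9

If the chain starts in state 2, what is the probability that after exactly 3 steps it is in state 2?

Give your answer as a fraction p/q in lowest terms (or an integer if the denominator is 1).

Computing P^3 by repeated multiplication:
P^1 =
  0: [1/9, 2/9, 2/9, 4/9]
  1: [1/9, 4/9, 2/9, 2/9]
  2: [1/9, 1/9, 1/3, 4/9]
  3: [2/9, 1/9, 2/9, 4/9]
P^2 =
  0: [13/81, 16/81, 20/81, 32/81]
  1: [11/81, 22/81, 20/81, 28/81]
  2: [13/81, 13/81, 7/27, 34/81]
  3: [13/81, 14/81, 20/81, 34/81]
P^3 =
  0: [113/729, 142/729, 182/729, 292/729]
  1: [109/729, 158/729, 182/729, 280/729]
  2: [115/729, 133/729, 61/243, 298/729]
  3: [115/729, 136/729, 182/729, 296/729]

(P^3)[2 -> 2] = 61/243

Answer: 61/243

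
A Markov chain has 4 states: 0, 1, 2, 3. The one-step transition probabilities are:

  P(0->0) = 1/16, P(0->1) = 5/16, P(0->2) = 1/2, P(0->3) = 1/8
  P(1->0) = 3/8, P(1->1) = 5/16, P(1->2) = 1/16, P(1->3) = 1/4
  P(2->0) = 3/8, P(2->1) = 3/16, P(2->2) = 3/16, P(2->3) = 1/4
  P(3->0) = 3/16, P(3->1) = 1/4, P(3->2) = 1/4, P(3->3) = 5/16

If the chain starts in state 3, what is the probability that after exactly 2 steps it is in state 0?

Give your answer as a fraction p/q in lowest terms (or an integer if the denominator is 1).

Computing P^2 by repeated multiplication:
P^1 =
  0: [1/16, 5/16, 1/2, 1/8]
  1: [3/8, 5/16, 1/16, 1/4]
  2: [3/8, 3/16, 3/16, 1/4]
  3: [3/16, 1/4, 1/4, 5/16]
P^2 =
  0: [85/256, 31/128, 45/256, 1/4]
  1: [27/128, 37/128, 9/32, 7/32]
  2: [27/128, 35/128, 19/64, 7/32]
  3: [33/128, 67/256, 15/64, 63/256]

(P^2)[3 -> 0] = 33/128

Answer: 33/128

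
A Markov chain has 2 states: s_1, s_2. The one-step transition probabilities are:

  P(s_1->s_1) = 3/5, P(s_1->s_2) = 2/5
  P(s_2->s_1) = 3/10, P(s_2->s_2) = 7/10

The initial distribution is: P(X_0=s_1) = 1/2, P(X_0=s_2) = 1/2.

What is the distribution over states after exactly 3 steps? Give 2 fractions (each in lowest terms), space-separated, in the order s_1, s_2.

Answer: 861/2000 1139/2000

Derivation:
Propagating the distribution step by step (d_{t+1} = d_t * P):
d_0 = (s_1=1/2, s_2=1/2)
  d_1[s_1] = 1/2*3/5 + 1/2*3/10 = 9/20
  d_1[s_2] = 1/2*2/5 + 1/2*7/10 = 11/20
d_1 = (s_1=9/20, s_2=11/20)
  d_2[s_1] = 9/20*3/5 + 11/20*3/10 = 87/200
  d_2[s_2] = 9/20*2/5 + 11/20*7/10 = 113/200
d_2 = (s_1=87/200, s_2=113/200)
  d_3[s_1] = 87/200*3/5 + 113/200*3/10 = 861/2000
  d_3[s_2] = 87/200*2/5 + 113/200*7/10 = 1139/2000
d_3 = (s_1=861/2000, s_2=1139/2000)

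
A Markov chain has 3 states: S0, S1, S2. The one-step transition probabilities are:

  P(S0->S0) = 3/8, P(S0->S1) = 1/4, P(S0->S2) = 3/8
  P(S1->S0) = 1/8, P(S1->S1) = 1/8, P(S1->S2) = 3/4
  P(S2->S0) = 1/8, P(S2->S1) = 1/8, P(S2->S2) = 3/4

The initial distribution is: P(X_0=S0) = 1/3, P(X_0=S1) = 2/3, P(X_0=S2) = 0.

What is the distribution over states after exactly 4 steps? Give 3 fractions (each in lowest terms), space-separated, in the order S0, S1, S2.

Propagating the distribution step by step (d_{t+1} = d_t * P):
d_0 = (S0=1/3, S1=2/3, S2=0)
  d_1[S0] = 1/3*3/8 + 2/3*1/8 + 0*1/8 = 5/24
  d_1[S1] = 1/3*1/4 + 2/3*1/8 + 0*1/8 = 1/6
  d_1[S2] = 1/3*3/8 + 2/3*3/4 + 0*3/4 = 5/8
d_1 = (S0=5/24, S1=1/6, S2=5/8)
  d_2[S0] = 5/24*3/8 + 1/6*1/8 + 5/8*1/8 = 17/96
  d_2[S1] = 5/24*1/4 + 1/6*1/8 + 5/8*1/8 = 29/192
  d_2[S2] = 5/24*3/8 + 1/6*3/4 + 5/8*3/4 = 43/64
d_2 = (S0=17/96, S1=29/192, S2=43/64)
  d_3[S0] = 17/96*3/8 + 29/192*1/8 + 43/64*1/8 = 65/384
  d_3[S1] = 17/96*1/4 + 29/192*1/8 + 43/64*1/8 = 113/768
  d_3[S2] = 17/96*3/8 + 29/192*3/4 + 43/64*3/4 = 175/256
d_3 = (S0=65/384, S1=113/768, S2=175/256)
  d_4[S0] = 65/384*3/8 + 113/768*1/8 + 175/256*1/8 = 257/1536
  d_4[S1] = 65/384*1/4 + 113/768*1/8 + 175/256*1/8 = 449/3072
  d_4[S2] = 65/384*3/8 + 113/768*3/4 + 175/256*3/4 = 703/1024
d_4 = (S0=257/1536, S1=449/3072, S2=703/1024)

Answer: 257/1536 449/3072 703/1024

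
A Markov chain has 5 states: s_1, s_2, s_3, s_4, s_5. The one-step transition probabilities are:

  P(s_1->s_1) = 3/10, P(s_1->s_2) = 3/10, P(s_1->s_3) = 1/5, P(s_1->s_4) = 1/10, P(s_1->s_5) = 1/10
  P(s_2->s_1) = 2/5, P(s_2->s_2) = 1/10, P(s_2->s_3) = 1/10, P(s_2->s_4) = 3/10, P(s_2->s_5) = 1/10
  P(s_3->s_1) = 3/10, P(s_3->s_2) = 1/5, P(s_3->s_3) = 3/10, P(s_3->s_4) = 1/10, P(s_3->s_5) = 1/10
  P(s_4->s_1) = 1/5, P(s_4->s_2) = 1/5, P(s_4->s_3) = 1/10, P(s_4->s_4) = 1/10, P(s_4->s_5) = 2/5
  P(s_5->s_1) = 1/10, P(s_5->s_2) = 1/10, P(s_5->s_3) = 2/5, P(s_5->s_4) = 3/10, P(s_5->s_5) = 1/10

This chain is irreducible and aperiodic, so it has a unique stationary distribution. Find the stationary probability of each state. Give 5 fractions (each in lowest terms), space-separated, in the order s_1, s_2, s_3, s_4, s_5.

Answer: 2815/10338 997/5169 1114/5169 872/5169 519/3446

Derivation:
The stationary distribution satisfies pi = pi * P, i.e.:
  pi_s_1 = 3/10*pi_s_1 + 2/5*pi_s_2 + 3/10*pi_s_3 + 1/5*pi_s_4 + 1/10*pi_s_5
  pi_s_2 = 3/10*pi_s_1 + 1/10*pi_s_2 + 1/5*pi_s_3 + 1/5*pi_s_4 + 1/10*pi_s_5
  pi_s_3 = 1/5*pi_s_1 + 1/10*pi_s_2 + 3/10*pi_s_3 + 1/10*pi_s_4 + 2/5*pi_s_5
  pi_s_4 = 1/10*pi_s_1 + 3/10*pi_s_2 + 1/10*pi_s_3 + 1/10*pi_s_4 + 3/10*pi_s_5
  pi_s_5 = 1/10*pi_s_1 + 1/10*pi_s_2 + 1/10*pi_s_3 + 2/5*pi_s_4 + 1/10*pi_s_5
with normalization: pi_s_1 + pi_s_2 + pi_s_3 + pi_s_4 + pi_s_5 = 1.

Using the first 4 balance equations plus normalization, the linear system A*pi = b is:
  [-7/10, 2/5, 3/10, 1/5, 1/10] . pi = 0
  [3/10, -9/10, 1/5, 1/5, 1/10] . pi = 0
  [1/5, 1/10, -7/10, 1/10, 2/5] . pi = 0
  [1/10, 3/10, 1/10, -9/10, 3/10] . pi = 0
  [1, 1, 1, 1, 1] . pi = 1

Solving yields:
  pi_s_1 = 2815/10338
  pi_s_2 = 997/5169
  pi_s_3 = 1114/5169
  pi_s_4 = 872/5169
  pi_s_5 = 519/3446

Verification (pi * P):
  2815/10338*3/10 + 997/5169*2/5 + 1114/5169*3/10 + 872/5169*1/5 + 519/3446*1/10 = 2815/10338 = pi_s_1  (ok)
  2815/10338*3/10 + 997/5169*1/10 + 1114/5169*1/5 + 872/5169*1/5 + 519/3446*1/10 = 997/5169 = pi_s_2  (ok)
  2815/10338*1/5 + 997/5169*1/10 + 1114/5169*3/10 + 872/5169*1/10 + 519/3446*2/5 = 1114/5169 = pi_s_3  (ok)
  2815/10338*1/10 + 997/5169*3/10 + 1114/5169*1/10 + 872/5169*1/10 + 519/3446*3/10 = 872/5169 = pi_s_4  (ok)
  2815/10338*1/10 + 997/5169*1/10 + 1114/5169*1/10 + 872/5169*2/5 + 519/3446*1/10 = 519/3446 = pi_s_5  (ok)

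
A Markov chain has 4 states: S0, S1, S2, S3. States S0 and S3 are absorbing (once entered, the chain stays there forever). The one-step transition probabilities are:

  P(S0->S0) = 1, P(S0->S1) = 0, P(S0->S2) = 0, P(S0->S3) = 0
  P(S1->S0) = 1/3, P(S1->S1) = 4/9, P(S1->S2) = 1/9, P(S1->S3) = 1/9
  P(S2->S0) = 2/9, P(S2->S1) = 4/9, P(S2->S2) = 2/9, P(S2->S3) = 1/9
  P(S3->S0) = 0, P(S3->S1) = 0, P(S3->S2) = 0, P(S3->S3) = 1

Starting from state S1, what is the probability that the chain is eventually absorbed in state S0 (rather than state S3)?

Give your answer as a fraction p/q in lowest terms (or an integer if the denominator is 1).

Answer: 23/31

Derivation:
Let a_i = P(absorbed in S0 | start in state i).
Boundary conditions: a_S0 = 1, a_S3 = 0.
For each transient state i, a_i = sum_j P(i->j) * a_j:
  a_S1 = 1/3*a_S0 + 4/9*a_S1 + 1/9*a_S2 + 1/9*a_S3
  a_S2 = 2/9*a_S0 + 4/9*a_S1 + 2/9*a_S2 + 1/9*a_S3

Substituting a_S0 = 1 and a_S3 = 0, rearrange to (I - Q) a = r where r[i] = P(i -> S0):
  [5/9, -1/9] . (a_S1, a_S2) = 1/3
  [-4/9, 7/9] . (a_S1, a_S2) = 2/9

Solving yields:
  a_S1 = 23/31
  a_S2 = 22/31

Starting state is S1, so the absorption probability is a_S1 = 23/31.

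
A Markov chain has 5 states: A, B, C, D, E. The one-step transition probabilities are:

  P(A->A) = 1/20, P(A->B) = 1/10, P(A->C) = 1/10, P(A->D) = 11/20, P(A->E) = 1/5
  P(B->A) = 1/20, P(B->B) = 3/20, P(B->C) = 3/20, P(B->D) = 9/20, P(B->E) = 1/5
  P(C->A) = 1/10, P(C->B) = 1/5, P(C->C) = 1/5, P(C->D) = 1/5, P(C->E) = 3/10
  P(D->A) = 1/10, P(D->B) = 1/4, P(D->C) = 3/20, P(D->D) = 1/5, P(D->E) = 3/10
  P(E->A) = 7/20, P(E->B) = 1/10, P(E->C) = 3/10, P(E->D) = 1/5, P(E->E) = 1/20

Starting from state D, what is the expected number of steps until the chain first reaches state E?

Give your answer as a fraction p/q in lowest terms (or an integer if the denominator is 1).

Let h_i = expected steps to first reach E from state i.
Boundary: h_E = 0.
First-step equations for the other states:
  h_A = 1 + 1/20*h_A + 1/10*h_B + 1/10*h_C + 11/20*h_D + 1/5*h_E
  h_B = 1 + 1/20*h_A + 3/20*h_B + 3/20*h_C + 9/20*h_D + 1/5*h_E
  h_C = 1 + 1/10*h_A + 1/5*h_B + 1/5*h_C + 1/5*h_D + 3/10*h_E
  h_D = 1 + 1/10*h_A + 1/4*h_B + 3/20*h_C + 1/5*h_D + 3/10*h_E

Substituting h_E = 0 and rearranging gives the linear system (I - Q) h = 1:
  [19/20, -1/10, -1/10, -11/20] . (h_A, h_B, h_C, h_D) = 1
  [-1/20, 17/20, -3/20, -9/20] . (h_A, h_B, h_C, h_D) = 1
  [-1/10, -1/5, 4/5, -1/5] . (h_A, h_B, h_C, h_D) = 1
  [-1/10, -1/4, -3/20, 4/5] . (h_A, h_B, h_C, h_D) = 1

Solving yields:
  h_A = 47230/11801
  h_B = 47410/11801
  h_C = 43410/11801
  h_D = 43610/11801

Starting state is D, so the expected hitting time is h_D = 43610/11801.

Answer: 43610/11801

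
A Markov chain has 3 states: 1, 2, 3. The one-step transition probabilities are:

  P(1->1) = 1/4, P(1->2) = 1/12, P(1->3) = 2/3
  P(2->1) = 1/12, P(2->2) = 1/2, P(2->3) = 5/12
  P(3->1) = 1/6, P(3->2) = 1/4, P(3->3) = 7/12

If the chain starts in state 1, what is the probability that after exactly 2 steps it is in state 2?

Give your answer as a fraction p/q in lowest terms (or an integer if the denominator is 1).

Answer: 11/48

Derivation:
Computing P^2 by repeated multiplication:
P^1 =
  1: [1/4, 1/12, 2/3]
  2: [1/12, 1/2, 5/12]
  3: [1/6, 1/4, 7/12]
P^2 =
  1: [13/72, 11/48, 85/144]
  2: [19/144, 13/36, 73/144]
  3: [23/144, 41/144, 5/9]

(P^2)[1 -> 2] = 11/48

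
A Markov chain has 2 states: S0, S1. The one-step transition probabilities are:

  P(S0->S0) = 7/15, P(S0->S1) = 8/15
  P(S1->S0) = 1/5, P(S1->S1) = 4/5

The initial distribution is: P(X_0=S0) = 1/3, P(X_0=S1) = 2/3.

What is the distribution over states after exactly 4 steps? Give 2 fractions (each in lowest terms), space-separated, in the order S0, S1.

Answer: 41467/151875 110408/151875

Derivation:
Propagating the distribution step by step (d_{t+1} = d_t * P):
d_0 = (S0=1/3, S1=2/3)
  d_1[S0] = 1/3*7/15 + 2/3*1/5 = 13/45
  d_1[S1] = 1/3*8/15 + 2/3*4/5 = 32/45
d_1 = (S0=13/45, S1=32/45)
  d_2[S0] = 13/45*7/15 + 32/45*1/5 = 187/675
  d_2[S1] = 13/45*8/15 + 32/45*4/5 = 488/675
d_2 = (S0=187/675, S1=488/675)
  d_3[S0] = 187/675*7/15 + 488/675*1/5 = 2773/10125
  d_3[S1] = 187/675*8/15 + 488/675*4/5 = 7352/10125
d_3 = (S0=2773/10125, S1=7352/10125)
  d_4[S0] = 2773/10125*7/15 + 7352/10125*1/5 = 41467/151875
  d_4[S1] = 2773/10125*8/15 + 7352/10125*4/5 = 110408/151875
d_4 = (S0=41467/151875, S1=110408/151875)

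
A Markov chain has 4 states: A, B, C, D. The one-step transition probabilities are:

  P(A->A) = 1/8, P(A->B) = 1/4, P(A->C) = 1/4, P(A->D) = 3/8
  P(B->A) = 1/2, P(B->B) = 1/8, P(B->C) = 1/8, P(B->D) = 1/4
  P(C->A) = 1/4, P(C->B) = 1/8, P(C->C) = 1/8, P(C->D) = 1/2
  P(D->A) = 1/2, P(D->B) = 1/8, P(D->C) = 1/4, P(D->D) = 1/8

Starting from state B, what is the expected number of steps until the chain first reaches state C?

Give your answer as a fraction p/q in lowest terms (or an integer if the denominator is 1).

Let h_i = expected steps to first reach C from state i.
Boundary: h_C = 0.
First-step equations for the other states:
  h_A = 1 + 1/8*h_A + 1/4*h_B + 1/4*h_C + 3/8*h_D
  h_B = 1 + 1/2*h_A + 1/8*h_B + 1/8*h_C + 1/4*h_D
  h_D = 1 + 1/2*h_A + 1/8*h_B + 1/4*h_C + 1/8*h_D

Substituting h_C = 0 and rearranging gives the linear system (I - Q) h = 1:
  [7/8, -1/4, -3/8] . (h_A, h_B, h_D) = 1
  [-1/2, 7/8, -1/4] . (h_A, h_B, h_D) = 1
  [-1/2, -1/8, 7/8] . (h_A, h_B, h_D) = 1

Solving yields:
  h_A = 712/161
  h_B = 792/161
  h_D = 704/161

Starting state is B, so the expected hitting time is h_B = 792/161.

Answer: 792/161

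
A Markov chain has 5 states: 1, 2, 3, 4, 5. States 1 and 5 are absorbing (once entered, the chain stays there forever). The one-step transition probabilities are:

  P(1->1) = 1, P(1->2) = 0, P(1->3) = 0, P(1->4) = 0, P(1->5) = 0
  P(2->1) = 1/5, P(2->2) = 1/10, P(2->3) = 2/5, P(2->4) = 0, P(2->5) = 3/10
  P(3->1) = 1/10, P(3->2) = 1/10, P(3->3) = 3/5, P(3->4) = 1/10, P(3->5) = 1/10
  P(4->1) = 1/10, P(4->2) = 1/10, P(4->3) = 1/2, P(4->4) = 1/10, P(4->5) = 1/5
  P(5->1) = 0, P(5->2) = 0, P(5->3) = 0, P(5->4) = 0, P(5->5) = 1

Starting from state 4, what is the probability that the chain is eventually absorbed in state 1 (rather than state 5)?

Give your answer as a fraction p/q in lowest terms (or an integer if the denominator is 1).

Let a_i = P(absorbed in 1 | start in state i).
Boundary conditions: a_1 = 1, a_5 = 0.
For each transient state i, a_i = sum_j P(i->j) * a_j:
  a_2 = 1/5*a_1 + 1/10*a_2 + 2/5*a_3 + 0*a_4 + 3/10*a_5
  a_3 = 1/10*a_1 + 1/10*a_2 + 3/5*a_3 + 1/10*a_4 + 1/10*a_5
  a_4 = 1/10*a_1 + 1/10*a_2 + 1/2*a_3 + 1/10*a_4 + 1/5*a_5

Substituting a_1 = 1 and a_5 = 0, rearrange to (I - Q) a = r where r[i] = P(i -> 1):
  [9/10, -2/5, 0] . (a_2, a_3, a_4) = 1/5
  [-1/10, 2/5, -1/10] . (a_2, a_3, a_4) = 1/10
  [-1/10, -1/2, 9/10] . (a_2, a_3, a_4) = 1/10

Solving yields:
  a_2 = 102/239
  a_3 = 110/239
  a_4 = 99/239

Starting state is 4, so the absorption probability is a_4 = 99/239.

Answer: 99/239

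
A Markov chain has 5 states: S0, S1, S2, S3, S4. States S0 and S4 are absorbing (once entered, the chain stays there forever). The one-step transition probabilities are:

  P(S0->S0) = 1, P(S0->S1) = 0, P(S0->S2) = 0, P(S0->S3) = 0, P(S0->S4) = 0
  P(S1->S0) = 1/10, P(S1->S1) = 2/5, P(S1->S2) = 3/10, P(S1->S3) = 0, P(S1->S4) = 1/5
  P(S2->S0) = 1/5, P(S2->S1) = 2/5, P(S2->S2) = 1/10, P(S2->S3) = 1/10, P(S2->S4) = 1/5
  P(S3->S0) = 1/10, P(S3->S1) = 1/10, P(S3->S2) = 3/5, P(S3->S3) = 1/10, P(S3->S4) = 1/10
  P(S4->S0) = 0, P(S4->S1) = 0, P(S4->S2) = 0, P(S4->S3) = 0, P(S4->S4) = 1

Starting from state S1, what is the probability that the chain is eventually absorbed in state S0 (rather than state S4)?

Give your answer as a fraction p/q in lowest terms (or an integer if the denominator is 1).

Let a_i = P(absorbed in S0 | start in state i).
Boundary conditions: a_S0 = 1, a_S4 = 0.
For each transient state i, a_i = sum_j P(i->j) * a_j:
  a_S1 = 1/10*a_S0 + 2/5*a_S1 + 3/10*a_S2 + 0*a_S3 + 1/5*a_S4
  a_S2 = 1/5*a_S0 + 2/5*a_S1 + 1/10*a_S2 + 1/10*a_S3 + 1/5*a_S4
  a_S3 = 1/10*a_S0 + 1/10*a_S1 + 3/5*a_S2 + 1/10*a_S3 + 1/10*a_S4

Substituting a_S0 = 1 and a_S4 = 0, rearrange to (I - Q) a = r where r[i] = P(i -> S0):
  [3/5, -3/10, 0] . (a_S1, a_S2, a_S3) = 1/10
  [-2/5, 9/10, -1/10] . (a_S1, a_S2, a_S3) = 1/5
  [-1/10, -3/5, 9/10] . (a_S1, a_S2, a_S3) = 1/10

Solving yields:
  a_S1 = 44/113
  a_S2 = 151/339
  a_S3 = 51/113

Starting state is S1, so the absorption probability is a_S1 = 44/113.

Answer: 44/113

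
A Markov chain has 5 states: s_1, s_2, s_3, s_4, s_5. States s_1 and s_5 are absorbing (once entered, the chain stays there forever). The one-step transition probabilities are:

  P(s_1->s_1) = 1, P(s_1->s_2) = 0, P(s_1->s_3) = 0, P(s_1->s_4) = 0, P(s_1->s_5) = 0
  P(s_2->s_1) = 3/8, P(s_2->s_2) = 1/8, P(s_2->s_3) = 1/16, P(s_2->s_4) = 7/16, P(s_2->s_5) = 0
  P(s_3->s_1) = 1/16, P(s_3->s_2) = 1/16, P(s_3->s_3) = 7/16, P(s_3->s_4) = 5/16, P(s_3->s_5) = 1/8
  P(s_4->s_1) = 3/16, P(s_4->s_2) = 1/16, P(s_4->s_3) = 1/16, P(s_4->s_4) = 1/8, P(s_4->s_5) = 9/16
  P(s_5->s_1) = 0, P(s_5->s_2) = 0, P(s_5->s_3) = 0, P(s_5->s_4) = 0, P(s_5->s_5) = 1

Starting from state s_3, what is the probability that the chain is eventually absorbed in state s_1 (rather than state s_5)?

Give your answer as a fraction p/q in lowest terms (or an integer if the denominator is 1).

Let a_i = P(absorbed in s_1 | start in state i).
Boundary conditions: a_s_1 = 1, a_s_5 = 0.
For each transient state i, a_i = sum_j P(i->j) * a_j:
  a_s_2 = 3/8*a_s_1 + 1/8*a_s_2 + 1/16*a_s_3 + 7/16*a_s_4 + 0*a_s_5
  a_s_3 = 1/16*a_s_1 + 1/16*a_s_2 + 7/16*a_s_3 + 5/16*a_s_4 + 1/8*a_s_5
  a_s_4 = 3/16*a_s_1 + 1/16*a_s_2 + 1/16*a_s_3 + 1/8*a_s_4 + 9/16*a_s_5

Substituting a_s_1 = 1 and a_s_5 = 0, rearrange to (I - Q) a = r where r[i] = P(i -> s_1):
  [7/8, -1/16, -7/16] . (a_s_2, a_s_3, a_s_4) = 3/8
  [-1/16, 9/16, -5/16] . (a_s_2, a_s_3, a_s_4) = 1/16
  [-1/16, -1/16, 7/8] . (a_s_2, a_s_3, a_s_4) = 3/16

Solving yields:
  a_s_2 = 317/535
  a_s_3 = 178/535
  a_s_4 = 30/107

Starting state is s_3, so the absorption probability is a_s_3 = 178/535.

Answer: 178/535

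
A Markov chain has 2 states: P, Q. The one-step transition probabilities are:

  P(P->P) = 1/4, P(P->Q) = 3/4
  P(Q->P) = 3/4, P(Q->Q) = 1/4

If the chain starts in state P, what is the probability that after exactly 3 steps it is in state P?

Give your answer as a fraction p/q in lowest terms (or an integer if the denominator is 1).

Computing P^3 by repeated multiplication:
P^1 =
  P: [1/4, 3/4]
  Q: [3/4, 1/4]
P^2 =
  P: [5/8, 3/8]
  Q: [3/8, 5/8]
P^3 =
  P: [7/16, 9/16]
  Q: [9/16, 7/16]

(P^3)[P -> P] = 7/16

Answer: 7/16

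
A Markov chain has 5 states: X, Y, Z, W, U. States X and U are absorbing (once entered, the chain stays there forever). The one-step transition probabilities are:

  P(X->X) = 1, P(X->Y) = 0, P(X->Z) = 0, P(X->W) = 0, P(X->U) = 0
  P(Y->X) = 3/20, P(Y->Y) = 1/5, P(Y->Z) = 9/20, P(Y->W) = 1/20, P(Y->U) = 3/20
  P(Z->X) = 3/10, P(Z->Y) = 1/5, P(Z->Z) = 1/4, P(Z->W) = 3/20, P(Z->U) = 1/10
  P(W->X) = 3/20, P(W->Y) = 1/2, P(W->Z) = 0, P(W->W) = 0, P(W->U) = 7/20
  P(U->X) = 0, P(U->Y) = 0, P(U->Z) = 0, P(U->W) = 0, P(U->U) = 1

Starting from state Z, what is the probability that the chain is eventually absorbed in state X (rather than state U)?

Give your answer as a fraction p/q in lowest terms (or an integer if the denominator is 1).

Let a_i = P(absorbed in X | start in state i).
Boundary conditions: a_X = 1, a_U = 0.
For each transient state i, a_i = sum_j P(i->j) * a_j:
  a_Y = 3/20*a_X + 1/5*a_Y + 9/20*a_Z + 1/20*a_W + 3/20*a_U
  a_Z = 3/10*a_X + 1/5*a_Y + 1/4*a_Z + 3/20*a_W + 1/10*a_U
  a_W = 3/20*a_X + 1/2*a_Y + 0*a_Z + 0*a_W + 7/20*a_U

Substituting a_X = 1 and a_U = 0, rearrange to (I - Q) a = r where r[i] = P(i -> X):
  [4/5, -9/20, -1/20] . (a_Y, a_Z, a_W) = 3/20
  [-1/5, 3/4, -3/20] . (a_Y, a_Z, a_W) = 3/10
  [-1/2, 0, 1] . (a_Y, a_Z, a_W) = 3/20

Solving yields:
  a_Y = 351/610
  a_Z = 391/610
  a_W = 267/610

Starting state is Z, so the absorption probability is a_Z = 391/610.

Answer: 391/610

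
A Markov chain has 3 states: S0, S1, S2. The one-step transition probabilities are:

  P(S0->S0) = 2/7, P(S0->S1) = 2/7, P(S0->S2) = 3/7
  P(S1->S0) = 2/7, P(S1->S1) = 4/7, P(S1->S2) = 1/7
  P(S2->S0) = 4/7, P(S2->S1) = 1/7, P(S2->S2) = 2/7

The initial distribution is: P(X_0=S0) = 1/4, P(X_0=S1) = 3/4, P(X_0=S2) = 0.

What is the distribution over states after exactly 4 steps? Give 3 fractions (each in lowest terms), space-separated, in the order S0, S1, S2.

Answer: 877/2401 1679/4802 1369/4802

Derivation:
Propagating the distribution step by step (d_{t+1} = d_t * P):
d_0 = (S0=1/4, S1=3/4, S2=0)
  d_1[S0] = 1/4*2/7 + 3/4*2/7 + 0*4/7 = 2/7
  d_1[S1] = 1/4*2/7 + 3/4*4/7 + 0*1/7 = 1/2
  d_1[S2] = 1/4*3/7 + 3/4*1/7 + 0*2/7 = 3/14
d_1 = (S0=2/7, S1=1/2, S2=3/14)
  d_2[S0] = 2/7*2/7 + 1/2*2/7 + 3/14*4/7 = 17/49
  d_2[S1] = 2/7*2/7 + 1/2*4/7 + 3/14*1/7 = 39/98
  d_2[S2] = 2/7*3/7 + 1/2*1/7 + 3/14*2/7 = 25/98
d_2 = (S0=17/49, S1=39/98, S2=25/98)
  d_3[S0] = 17/49*2/7 + 39/98*2/7 + 25/98*4/7 = 123/343
  d_3[S1] = 17/49*2/7 + 39/98*4/7 + 25/98*1/7 = 249/686
  d_3[S2] = 17/49*3/7 + 39/98*1/7 + 25/98*2/7 = 191/686
d_3 = (S0=123/343, S1=249/686, S2=191/686)
  d_4[S0] = 123/343*2/7 + 249/686*2/7 + 191/686*4/7 = 877/2401
  d_4[S1] = 123/343*2/7 + 249/686*4/7 + 191/686*1/7 = 1679/4802
  d_4[S2] = 123/343*3/7 + 249/686*1/7 + 191/686*2/7 = 1369/4802
d_4 = (S0=877/2401, S1=1679/4802, S2=1369/4802)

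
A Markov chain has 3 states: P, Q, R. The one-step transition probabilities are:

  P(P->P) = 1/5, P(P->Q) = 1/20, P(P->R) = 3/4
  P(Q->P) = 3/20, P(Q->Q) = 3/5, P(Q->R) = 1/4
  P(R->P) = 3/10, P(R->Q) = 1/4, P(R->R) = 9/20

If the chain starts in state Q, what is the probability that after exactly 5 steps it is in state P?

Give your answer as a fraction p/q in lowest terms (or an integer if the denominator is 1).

Answer: 182067/800000

Derivation:
Computing P^5 by repeated multiplication:
P^1 =
  P: [1/5, 1/20, 3/4]
  Q: [3/20, 3/5, 1/4]
  R: [3/10, 1/4, 9/20]
P^2 =
  P: [109/400, 91/400, 1/2]
  Q: [39/200, 43/100, 3/8]
  R: [93/400, 111/400, 49/100]
P^3 =
  P: [1909/8000, 2201/8000, 389/800]
  Q: [27/125, 723/2000, 169/400]
  R: [1881/8000, 481/1600, 1857/4000]
P^4 =
  P: [37579/160000, 47771/160000, 1493/3200]
  Q: [8967/40000, 13333/40000, 177/400]
  R: [37023/160000, 49311/160000, 36833/80000]
P^5 =
  P: [741529/3200000, 984081/3200000, 147439/320000]
  Q: [182067/800000, 257463/800000, 36047/80000]
  R: [738021/3200000, 199417/640000, 732447/1600000]

(P^5)[Q -> P] = 182067/800000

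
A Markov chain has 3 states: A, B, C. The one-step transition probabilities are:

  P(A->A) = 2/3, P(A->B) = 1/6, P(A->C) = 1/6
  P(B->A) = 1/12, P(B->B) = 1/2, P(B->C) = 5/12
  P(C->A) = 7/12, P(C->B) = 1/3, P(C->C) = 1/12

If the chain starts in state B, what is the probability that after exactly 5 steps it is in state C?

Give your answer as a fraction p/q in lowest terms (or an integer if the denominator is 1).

Answer: 56705/248832

Derivation:
Computing P^5 by repeated multiplication:
P^1 =
  A: [2/3, 1/6, 1/6]
  B: [1/12, 1/2, 5/12]
  C: [7/12, 1/3, 1/12]
P^2 =
  A: [5/9, 1/4, 7/36]
  B: [49/144, 29/72, 37/144]
  C: [67/144, 7/24, 35/144]
P^3 =
  A: [109/216, 61/216, 23/108]
  B: [709/1728, 11/32, 425/1728]
  C: [823/1728, 263/864, 379/1728]
P^4 =
  A: [1255/2592, 8/27, 569/2592]
  B: [9241/20736, 3341/10368, 4813/20736]
  C: [9763/20736, 39/128, 4655/20736]
P^5 =
  A: [14791/31104, 4697/15552, 6919/31104]
  B: [114301/248832, 12971/41472, 56705/248832]
  C: [117007/248832, 38027/124416, 55771/248832]

(P^5)[B -> C] = 56705/248832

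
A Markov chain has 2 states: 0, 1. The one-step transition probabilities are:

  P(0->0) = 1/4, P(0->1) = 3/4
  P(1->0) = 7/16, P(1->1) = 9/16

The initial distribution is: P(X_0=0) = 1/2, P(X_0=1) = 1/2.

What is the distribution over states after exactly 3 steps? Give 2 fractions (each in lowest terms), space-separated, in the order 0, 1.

Answer: 3011/8192 5181/8192

Derivation:
Propagating the distribution step by step (d_{t+1} = d_t * P):
d_0 = (0=1/2, 1=1/2)
  d_1[0] = 1/2*1/4 + 1/2*7/16 = 11/32
  d_1[1] = 1/2*3/4 + 1/2*9/16 = 21/32
d_1 = (0=11/32, 1=21/32)
  d_2[0] = 11/32*1/4 + 21/32*7/16 = 191/512
  d_2[1] = 11/32*3/4 + 21/32*9/16 = 321/512
d_2 = (0=191/512, 1=321/512)
  d_3[0] = 191/512*1/4 + 321/512*7/16 = 3011/8192
  d_3[1] = 191/512*3/4 + 321/512*9/16 = 5181/8192
d_3 = (0=3011/8192, 1=5181/8192)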